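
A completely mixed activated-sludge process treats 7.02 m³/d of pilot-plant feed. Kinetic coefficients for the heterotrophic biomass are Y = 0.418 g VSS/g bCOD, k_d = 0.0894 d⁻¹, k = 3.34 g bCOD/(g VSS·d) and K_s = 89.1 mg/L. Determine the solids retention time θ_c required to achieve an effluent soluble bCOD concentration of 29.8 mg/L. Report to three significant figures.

From 1/θ_c = Y·k·S/(K_s + S) − k_d: Y·k·S/(K_s+S) = 0.418 × 3.34 × 29.8 / (89.1 + 29.8) = 0.3499 d⁻¹.
Then 1/θ_c = μ − k_d = 0.3499 − 0.0894 = 0.2605 d⁻¹, giving θ_c = 3.839 d.

θ_c ≈ 3.84 d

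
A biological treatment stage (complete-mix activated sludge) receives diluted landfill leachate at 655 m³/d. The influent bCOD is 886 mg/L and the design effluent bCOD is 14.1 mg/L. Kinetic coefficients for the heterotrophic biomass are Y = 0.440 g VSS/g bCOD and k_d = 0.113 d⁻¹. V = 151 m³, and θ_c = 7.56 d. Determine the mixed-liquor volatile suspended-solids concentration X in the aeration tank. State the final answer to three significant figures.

X ≈ 6780 mg/L

From V·X·(1 + k_d·θ_c) = Y·Q·(S₀ − S)·θ_c: X = 0.440 × 655 × (886 − 14.1) × 7.56 / [151 × (1 + 0.113 × 7.56)] = 6785 mg/L.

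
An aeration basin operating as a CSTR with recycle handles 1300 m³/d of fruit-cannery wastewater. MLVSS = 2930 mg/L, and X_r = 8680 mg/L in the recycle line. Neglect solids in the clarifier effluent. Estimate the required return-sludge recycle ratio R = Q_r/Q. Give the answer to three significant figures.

Solids balance on the clarifier gives (1+R)X = R·X_r, so R = X/(X_r − X) = 2930 / (8680 − 2930) = 0.5096.

R ≈ 0.510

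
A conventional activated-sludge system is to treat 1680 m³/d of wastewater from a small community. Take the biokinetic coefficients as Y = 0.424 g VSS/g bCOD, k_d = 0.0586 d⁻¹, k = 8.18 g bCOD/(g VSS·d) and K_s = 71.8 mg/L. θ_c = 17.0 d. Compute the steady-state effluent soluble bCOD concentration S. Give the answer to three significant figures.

For a completely mixed reactor with recycle the Lawrence–McCarty relation gives S = K_s·(1 + k_d·θ_c) / [θ_c·(Y·k − k_d) − 1] = 71.8 × (1 + 0.0586 × 17.0) / [17.0 × (0.424 × 8.18 − 0.0586) − 1] = 143.3 / 56.97 = 2.516 mg/L.

S ≈ 2.52 mg/L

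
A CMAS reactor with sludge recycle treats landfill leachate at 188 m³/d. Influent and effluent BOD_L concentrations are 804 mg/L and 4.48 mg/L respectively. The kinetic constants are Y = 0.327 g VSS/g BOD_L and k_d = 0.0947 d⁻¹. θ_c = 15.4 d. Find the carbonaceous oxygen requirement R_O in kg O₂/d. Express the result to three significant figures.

R_O ≈ 122 kg O₂/d

Y_obs = Y / (1 + k_d θ_c) = 0.327 / (1 + 0.0947 × 15.4) = 0.327 / 2.458 = 0.1330.
ΔS = 804 − 4.48 = 799.5 mg/L, so the substrate removal rate is 188 × 799.5/1000 = 150.3 kg BOD_L/d.
P_X = Y_obs·Q·(S₀ − S) = 0.1330 × 150.3 = 19.99 kg VSS/d.
R_O = Q·ΔS − 1.42 P_X = 150.3 − 28.39 = 121.9 kg O₂/d.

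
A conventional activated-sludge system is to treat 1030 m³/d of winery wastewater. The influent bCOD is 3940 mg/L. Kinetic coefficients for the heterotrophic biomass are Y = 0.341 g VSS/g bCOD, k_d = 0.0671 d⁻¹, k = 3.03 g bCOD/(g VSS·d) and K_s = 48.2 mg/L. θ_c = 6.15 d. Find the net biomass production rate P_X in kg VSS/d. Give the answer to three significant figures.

For a completely mixed reactor with recycle the Lawrence–McCarty relation gives S = K_s·(1 + k_d·θ_c) / [θ_c·(Y·k − k_d) − 1] = 48.2 × (1 + 0.0671 × 6.15) / [6.15 × (0.341 × 3.03 − 0.0671) − 1] = 68.09 / 4.942 = 13.78 mg/L.
Observed yield with endogenous decay: Y_obs = Y / (1 + k_d·θ_c) = 0.341 / (1 + 0.0671 × 6.15) = 0.341 / 1.413 = 0.2414 g VSS/g bCOD.
Substrate removed = Q·(S₀ − S) = 1030 m³/d × (3940 − 13.8) g/m³ = 4.04×10^6 g/d = 4044 kg/d.
Biomass produced: P_X = Y_obs·Q·ΔS = 0.2414 × 4044 ≈ 976.2 kg VSS/d.

P_X ≈ 976 kg VSS/d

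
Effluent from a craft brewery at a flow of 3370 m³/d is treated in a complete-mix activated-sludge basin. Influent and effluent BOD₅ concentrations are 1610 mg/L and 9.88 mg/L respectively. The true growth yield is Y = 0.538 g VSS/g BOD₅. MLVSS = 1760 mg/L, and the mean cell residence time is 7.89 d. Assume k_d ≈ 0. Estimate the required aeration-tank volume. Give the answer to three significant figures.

Biomass mass balance (decay neglected): V·X = Y·Q·(S₀ − S)·θ_c, so V = 0.538 × 3370 × (1610 − 9.88) × 7.89 / 1760 = 13006 m³.

V ≈ 13000 m³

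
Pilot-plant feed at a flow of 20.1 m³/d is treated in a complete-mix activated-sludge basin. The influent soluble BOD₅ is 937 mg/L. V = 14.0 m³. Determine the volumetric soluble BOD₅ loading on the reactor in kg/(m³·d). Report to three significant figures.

L_v ≈ 1.35 kg soluble BOD₅/(m³·d)

Volumetric loading L_v = Q·S₀ / V = 20.1 × 937 g/m³ / 14.00 m³ = 1345 g/(m³·d) = 1.345 kg soluble BOD₅/(m³·d).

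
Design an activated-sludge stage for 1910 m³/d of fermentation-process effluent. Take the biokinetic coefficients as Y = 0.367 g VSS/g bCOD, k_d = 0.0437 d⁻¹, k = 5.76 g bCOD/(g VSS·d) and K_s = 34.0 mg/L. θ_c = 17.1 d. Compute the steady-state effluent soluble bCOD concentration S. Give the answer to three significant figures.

From the Monod/SRT balance for a CMAS, S = K_s·(1+k_d θ_c)/[θ_c·(Y k − k_d) − 1] = 34.0 × (1 + 0.0437 × 17.1) / [17.1 × (0.367 × 5.76 − 0.0437) − 1] = 59.41 / 34.40 = 1.727 mg/L.

S ≈ 1.73 mg/L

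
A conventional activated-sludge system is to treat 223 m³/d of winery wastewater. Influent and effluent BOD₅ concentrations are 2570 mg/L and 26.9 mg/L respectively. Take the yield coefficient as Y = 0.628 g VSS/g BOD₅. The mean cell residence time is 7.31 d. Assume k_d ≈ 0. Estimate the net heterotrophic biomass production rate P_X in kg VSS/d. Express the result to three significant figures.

P_X ≈ 356 kg VSS/d

With endogenous decay neglected, the observed yield equals the true yield: Y_obs = Y = 0.628 g VSS/g BOD₅.
Mass of BOD₅ removed per day: Q(S₀ − S) = 223 × 2543 g/m³ = 567.1 kg/d.
So the net sludge growth is P_X = 0.6280 × 567.1 = 356.1 kg VSS/d.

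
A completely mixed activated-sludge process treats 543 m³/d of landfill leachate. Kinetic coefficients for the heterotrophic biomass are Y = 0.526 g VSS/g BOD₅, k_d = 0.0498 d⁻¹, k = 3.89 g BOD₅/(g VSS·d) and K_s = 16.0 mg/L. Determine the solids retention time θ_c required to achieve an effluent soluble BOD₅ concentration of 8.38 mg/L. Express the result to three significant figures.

Specific growth rate at S = 8.38 mg/L: μ = YkS/(K_s+S) = 0.526·3.89·8.38/(16.0+8.38) = 0.7033 d⁻¹.
θ_c = 1/(μ − k_d) = 1/(0.7033 − 0.0498) = 1/0.6535 = 1.530 d.

θ_c ≈ 1.53 d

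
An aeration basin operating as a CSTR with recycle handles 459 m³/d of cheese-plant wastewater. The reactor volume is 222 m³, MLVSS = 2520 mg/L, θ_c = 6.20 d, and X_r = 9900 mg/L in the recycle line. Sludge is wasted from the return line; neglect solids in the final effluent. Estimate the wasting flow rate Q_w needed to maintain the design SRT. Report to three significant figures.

Q_w ≈ 9.11 m³/d

θ_c = V·X/(Q_w·X_r) when wasting from the recycle, so Q_w = V·X/(θ_c·X_r) = 222.0 × 2520 / (6.20 × 9900) = 9.114 m³/d.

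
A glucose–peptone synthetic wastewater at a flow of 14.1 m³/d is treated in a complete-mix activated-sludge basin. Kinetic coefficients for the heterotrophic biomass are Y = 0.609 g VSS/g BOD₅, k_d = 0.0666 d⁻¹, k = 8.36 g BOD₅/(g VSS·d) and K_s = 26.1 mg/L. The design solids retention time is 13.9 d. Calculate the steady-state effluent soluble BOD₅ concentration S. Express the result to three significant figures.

S ≈ 0.730 mg/L

From the Monod/SRT balance for a CMAS, S = K_s·(1+k_d θ_c)/[θ_c·(Y k − k_d) − 1] = 26.1 × (1 + 0.0666 × 13.9) / [13.9 × (0.609 × 8.36 − 0.0666) − 1] = 50.26 / 68.84 = 0.7301 mg/L.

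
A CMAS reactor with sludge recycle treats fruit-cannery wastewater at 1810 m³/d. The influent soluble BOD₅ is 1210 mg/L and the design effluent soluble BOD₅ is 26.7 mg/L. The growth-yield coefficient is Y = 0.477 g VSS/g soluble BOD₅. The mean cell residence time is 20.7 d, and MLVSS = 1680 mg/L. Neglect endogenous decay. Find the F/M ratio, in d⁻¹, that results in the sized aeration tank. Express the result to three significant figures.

Biomass mass balance (decay neglected): V·X = Y·Q·(S₀ − S)·θ_c, so V = 0.477 × 1810 × (1210 − 26.7) × 20.7 / 1680 = 12588 m³.
F/M = Q·S₀ / (V·X) = 1810 × 1210 / (12588 × 1680) = 0.1036 g soluble BOD₅·(g VSS·d)⁻¹.

F/M ≈ 0.104 d⁻¹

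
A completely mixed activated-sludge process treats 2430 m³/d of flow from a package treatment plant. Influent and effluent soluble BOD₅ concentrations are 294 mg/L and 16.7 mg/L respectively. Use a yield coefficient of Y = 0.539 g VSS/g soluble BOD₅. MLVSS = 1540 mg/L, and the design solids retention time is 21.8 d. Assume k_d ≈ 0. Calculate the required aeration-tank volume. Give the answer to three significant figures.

V·X = Y·Q·ΔS·θ_c gives V = 0.539 × 2430 × (294 − 16.7) × 21.8 / 1540 = 5141 m³.

V ≈ 5140 m³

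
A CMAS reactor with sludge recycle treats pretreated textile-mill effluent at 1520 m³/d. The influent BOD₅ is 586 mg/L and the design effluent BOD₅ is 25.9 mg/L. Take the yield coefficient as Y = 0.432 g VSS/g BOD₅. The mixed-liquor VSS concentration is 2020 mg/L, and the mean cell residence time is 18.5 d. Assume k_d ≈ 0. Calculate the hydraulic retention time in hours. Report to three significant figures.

With k_d = 0 the design equation reduces to V = Y Q (S₀−S) θ_c / X = 0.432 × 1520 × (586 − 25.9) × 18.5 / 2020 = 3368 m³.
Hydraulic retention time τ = V/Q = 3368 / 1520 = 2.216 d = 53.18 h.

τ ≈ 53.2 h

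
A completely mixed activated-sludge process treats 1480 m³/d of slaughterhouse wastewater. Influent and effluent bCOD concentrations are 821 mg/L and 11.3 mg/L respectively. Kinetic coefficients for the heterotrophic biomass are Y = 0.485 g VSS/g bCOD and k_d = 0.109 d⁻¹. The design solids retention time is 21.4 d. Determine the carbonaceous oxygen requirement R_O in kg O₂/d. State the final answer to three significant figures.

Observed yield with endogenous decay: Y_obs = Y / (1 + k_d·θ_c) = 0.485 / (1 + 0.109 × 21.4) = 0.485 / 3.333 = 0.1455 g VSS/g bCOD.
Substrate removed = Q·(S₀ − S) = 1480 m³/d × (821 − 11.3) g/m³ = 1.2×10^6 g/d = 1198 kg/d.
P_X = Y_obs·Q·(S₀ − S) = 0.1455 × 1198 = 174.4 kg VSS/d.
R_O = Q·ΔS − 1.42 P_X = 1198 − 247.6 = 950.7 kg O₂/d.

R_O ≈ 951 kg O₂/d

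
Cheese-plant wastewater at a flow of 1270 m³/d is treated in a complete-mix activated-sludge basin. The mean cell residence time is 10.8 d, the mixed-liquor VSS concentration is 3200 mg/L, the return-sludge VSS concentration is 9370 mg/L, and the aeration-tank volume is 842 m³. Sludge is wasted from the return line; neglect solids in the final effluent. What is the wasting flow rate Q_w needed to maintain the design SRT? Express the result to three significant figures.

Q_w ≈ 26.6 m³/d

Wasting from the return line (neglecting effluent solids): Q_w = V·X / (θ_c·X_r) = 842.0 × 3200 / (10.8 × 9370) = 26.63 m³/d.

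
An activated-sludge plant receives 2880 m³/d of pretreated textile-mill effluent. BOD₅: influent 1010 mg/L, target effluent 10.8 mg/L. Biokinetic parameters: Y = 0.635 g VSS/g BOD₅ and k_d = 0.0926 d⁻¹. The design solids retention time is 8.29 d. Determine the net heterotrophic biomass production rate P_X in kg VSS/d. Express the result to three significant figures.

P_X ≈ 1030 kg VSS/d

The observed yield is Y_obs = Y/(1 + k_d·θ_c) = 0.635 / (1 + 0.0926 × 8.29) = 0.635 / 1.768 = 0.3592 g VSS per g BOD₅ removed.
ΔS = 1010 − 10.8 = 999.2 mg/L, so the substrate removal rate is 2880 × 999.2/1000 = 2878 kg BOD₅/d.
Biomass produced: P_X = Y_obs·Q·ΔS = 0.3592 × 2878 ≈ 1034 kg VSS/d.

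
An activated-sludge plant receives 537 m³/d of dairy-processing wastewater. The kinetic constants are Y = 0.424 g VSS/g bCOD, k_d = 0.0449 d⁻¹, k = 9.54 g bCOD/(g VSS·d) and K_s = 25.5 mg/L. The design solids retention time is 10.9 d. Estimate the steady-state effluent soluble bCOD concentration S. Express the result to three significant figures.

From the Monod/SRT balance for a CMAS, S = K_s·(1+k_d θ_c)/[θ_c·(Y k − k_d) − 1] = 25.5 × (1 + 0.0449 × 10.9) / [10.9 × (0.424 × 9.54 − 0.0449) − 1] = 37.98 / 42.60 = 0.8915 mg/L.

S ≈ 0.892 mg/L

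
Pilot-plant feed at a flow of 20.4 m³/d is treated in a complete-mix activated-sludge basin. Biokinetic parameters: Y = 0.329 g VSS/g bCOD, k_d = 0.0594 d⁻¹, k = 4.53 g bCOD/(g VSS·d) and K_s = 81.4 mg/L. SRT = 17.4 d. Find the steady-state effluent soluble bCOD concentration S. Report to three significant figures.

From the Monod/SRT balance for a CMAS, S = K_s·(1+k_d θ_c)/[θ_c·(Y k − k_d) − 1] = 81.4 × (1 + 0.0594 × 17.4) / [17.4 × (0.329 × 4.53 − 0.0594) − 1] = 165.5 / 23.90 = 6.926 mg/L.

S ≈ 6.93 mg/L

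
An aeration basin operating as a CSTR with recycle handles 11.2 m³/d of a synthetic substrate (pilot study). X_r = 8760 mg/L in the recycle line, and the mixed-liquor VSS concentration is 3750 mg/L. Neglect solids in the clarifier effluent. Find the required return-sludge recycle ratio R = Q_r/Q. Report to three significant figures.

Solids balance on the clarifier gives (1+R)X = R·X_r, so R = X/(X_r − X) = 3750 / (8760 − 3750) = 0.7485.

R ≈ 0.749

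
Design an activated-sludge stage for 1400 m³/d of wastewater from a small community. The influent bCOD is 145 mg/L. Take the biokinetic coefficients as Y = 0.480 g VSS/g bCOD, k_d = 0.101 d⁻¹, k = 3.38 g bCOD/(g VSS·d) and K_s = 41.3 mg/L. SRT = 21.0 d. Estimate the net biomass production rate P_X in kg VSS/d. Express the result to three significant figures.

Effluent substrate depends only on kinetics and SRT: S = K_s(1 + k_d θ_c) / [θ_c(Yk − k_d) − 1] = 41.3 × (1 + 0.101 × 21.0) / [21.0 × (0.480 × 3.38 − 0.101) − 1] = 128.9 / 30.95 = 4.165 mg/L.
Observed yield with endogenous decay: Y_obs = Y / (1 + k_d·θ_c) = 0.480 / (1 + 0.101 × 21.0) = 0.480 / 3.121 = 0.1538 g VSS/g bCOD.
Substrate removed = Q·(S₀ − S) = 1400 m³/d × (145 − 4.16) g/m³ = 1.97×10^5 g/d = 197.2 kg/d.
Biomass produced: P_X = Y_obs·Q·ΔS = 0.1538 × 197.2 ≈ 30.33 kg VSS/d.

P_X ≈ 30.3 kg VSS/d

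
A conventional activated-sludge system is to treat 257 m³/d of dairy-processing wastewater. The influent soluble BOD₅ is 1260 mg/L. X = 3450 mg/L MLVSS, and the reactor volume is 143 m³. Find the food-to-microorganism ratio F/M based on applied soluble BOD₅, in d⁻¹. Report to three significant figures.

F/M ≈ 0.656 d⁻¹

F/M = Q·S₀ / (V·X) = 257 × 1260 / (143.0 × 3450) = 0.6564 g soluble BOD₅·(g VSS·d)⁻¹.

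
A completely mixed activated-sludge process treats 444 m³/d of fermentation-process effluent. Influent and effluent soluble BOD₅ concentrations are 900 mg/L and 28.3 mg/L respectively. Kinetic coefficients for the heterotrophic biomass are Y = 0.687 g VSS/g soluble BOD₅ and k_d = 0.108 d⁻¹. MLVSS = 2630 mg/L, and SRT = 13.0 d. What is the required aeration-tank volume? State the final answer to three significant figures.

Steady-state biomass mass balance: V·X·(1 + k_d·θ_c) = Y·Q·(S₀ − S)·θ_c, so V = 0.687 × 444 × (900 − 28.3) × 13.0 / [2630 × (1 + 0.108 × 13.0)] = 3.46×10^6 / 6323 = 546.7 m³.

V ≈ 547 m³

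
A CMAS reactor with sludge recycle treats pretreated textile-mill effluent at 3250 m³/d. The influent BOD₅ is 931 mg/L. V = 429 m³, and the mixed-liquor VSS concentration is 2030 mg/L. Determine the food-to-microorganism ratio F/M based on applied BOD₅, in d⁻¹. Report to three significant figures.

F/M = applied load / biomass = Q·S₀/(V·X) = 3250 × 931 / (429.0 × 2030) = 3.474 d⁻¹.

F/M ≈ 3.47 d⁻¹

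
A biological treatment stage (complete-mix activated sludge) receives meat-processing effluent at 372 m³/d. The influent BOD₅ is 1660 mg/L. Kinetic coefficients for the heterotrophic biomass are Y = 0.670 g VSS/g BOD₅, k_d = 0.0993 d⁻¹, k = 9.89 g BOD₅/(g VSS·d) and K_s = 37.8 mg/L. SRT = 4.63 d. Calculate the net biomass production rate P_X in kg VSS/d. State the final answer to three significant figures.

P_X ≈ 283 kg VSS/d

Effluent substrate depends only on kinetics and SRT: S = K_s(1 + k_d θ_c) / [θ_c(Yk − k_d) − 1] = 37.8 × (1 + 0.0993 × 4.63) / [4.63 × (0.670 × 9.89 − 0.0993) − 1] = 55.18 / 29.22 = 1.888 mg/L.
Observed yield with endogenous decay: Y_obs = Y / (1 + k_d·θ_c) = 0.670 / (1 + 0.0993 × 4.63) = 0.670 / 1.460 = 0.4590 g VSS/g BOD₅.
ΔS = 1660 − 1.89 = 1658 mg/L, so the substrate removal rate is 372 × 1658/1000 = 616.8 kg BOD₅/d.
Biomass produced: P_X = Y_obs·Q·ΔS = 0.4590 × 616.8 ≈ 283.1 kg VSS/d.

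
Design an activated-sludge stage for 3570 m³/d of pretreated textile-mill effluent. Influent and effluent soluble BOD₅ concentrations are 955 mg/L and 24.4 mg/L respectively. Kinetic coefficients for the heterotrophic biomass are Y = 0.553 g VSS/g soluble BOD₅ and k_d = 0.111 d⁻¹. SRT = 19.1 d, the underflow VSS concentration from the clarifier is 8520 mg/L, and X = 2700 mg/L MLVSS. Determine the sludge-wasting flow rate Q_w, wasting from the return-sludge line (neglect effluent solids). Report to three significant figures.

Steady-state biomass mass balance: V·X·(1 + k_d·θ_c) = Y·Q·(S₀ − S)·θ_c, so V = 0.553 × 3570 × (955 − 24.4) × 19.1 / [2700 × (1 + 0.111 × 19.1)] = 3.51×10^7 / 8424 = 4165 m³.
Wasting from the return line (neglecting effluent solids): Q_w = V·X / (θ_c·X_r) = 4165 × 2700 / (19.1 × 8520) = 69.11 m³/d.

Q_w ≈ 69.1 m³/d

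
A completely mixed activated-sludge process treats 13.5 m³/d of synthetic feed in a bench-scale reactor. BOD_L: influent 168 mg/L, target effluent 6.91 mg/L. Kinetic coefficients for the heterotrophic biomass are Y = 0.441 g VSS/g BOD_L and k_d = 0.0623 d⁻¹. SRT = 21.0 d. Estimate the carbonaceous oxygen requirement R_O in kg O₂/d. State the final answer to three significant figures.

R_O ≈ 1.58 kg O₂/d

Correct the yield for decay: Y_obs = Y/(1 + k_d θ_c) = 0.441 / (1 + 0.0623 × 21.0) = 0.441 / 2.308 = 0.1910.
ΔS = 168 − 6.91 = 161.1 mg/L, so the substrate removal rate is 13.5 × 161.1/1000 = 2.175 kg BOD_L/d.
Biomass synthesised: P_X = Y_obs × 2.175 = 0.4155 kg VSS/d.
R_O = Q·(S₀ − S) − 1.42·P_X = 2.175 − 1.42 × 0.4155 = 1.585 kg O₂/d.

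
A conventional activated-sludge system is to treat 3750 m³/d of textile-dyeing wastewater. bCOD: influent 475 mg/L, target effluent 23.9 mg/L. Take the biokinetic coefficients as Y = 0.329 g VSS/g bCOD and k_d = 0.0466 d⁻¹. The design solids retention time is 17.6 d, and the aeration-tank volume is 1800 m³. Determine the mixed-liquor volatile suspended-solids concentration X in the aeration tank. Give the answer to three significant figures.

X = Y·Q·ΔS·θ_c / [V·(1 + k_d θ_c)] = 0.329 × 3750 × (475 − 23.9) × 17.6 / [1800 × (1 + 0.0466 × 17.6)] = 2990 mg/L.

X ≈ 2990 mg/L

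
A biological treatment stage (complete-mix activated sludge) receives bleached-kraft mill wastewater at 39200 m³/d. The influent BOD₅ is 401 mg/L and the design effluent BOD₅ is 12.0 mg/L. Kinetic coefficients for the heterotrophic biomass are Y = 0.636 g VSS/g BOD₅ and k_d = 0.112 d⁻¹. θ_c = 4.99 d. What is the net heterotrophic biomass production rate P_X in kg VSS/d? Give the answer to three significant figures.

Y_obs = Y / (1 + k_d θ_c) = 0.636 / (1 + 0.112 × 4.99) = 0.636 / 1.559 = 0.4080.
Substrate removed = Q·(S₀ − S) = 39200 m³/d × (401 − 12.0) g/m³ = 1.52×10^7 g/d = 15249 kg/d.
So the net sludge growth is P_X = 0.4080 × 15249 = 6221 kg VSS/d.

P_X ≈ 6220 kg VSS/d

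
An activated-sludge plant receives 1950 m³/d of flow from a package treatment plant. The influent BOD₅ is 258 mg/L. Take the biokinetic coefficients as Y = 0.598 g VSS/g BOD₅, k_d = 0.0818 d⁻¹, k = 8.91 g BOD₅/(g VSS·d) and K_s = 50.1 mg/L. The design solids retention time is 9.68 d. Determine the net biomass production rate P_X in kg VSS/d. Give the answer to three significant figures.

P_X ≈ 167 kg VSS/d

For a completely mixed reactor with recycle the Lawrence–McCarty relation gives S = K_s·(1 + k_d·θ_c) / [θ_c·(Y·k − k_d) − 1] = 50.1 × (1 + 0.0818 × 9.68) / [9.68 × (0.598 × 8.91 − 0.0818) − 1] = 89.77 / 49.78 = 1.803 mg/L.
Y_obs = Y / (1 + k_d θ_c) = 0.598 / (1 + 0.0818 × 9.68) = 0.598 / 1.792 = 0.3337.
ΔS = 258 − 1.80 = 256.2 mg/L, so the substrate removal rate is 1950 × 256.2/1000 = 499.6 kg BOD₅/d.
So the net sludge growth is P_X = 0.3337 × 499.6 = 166.7 kg VSS/d.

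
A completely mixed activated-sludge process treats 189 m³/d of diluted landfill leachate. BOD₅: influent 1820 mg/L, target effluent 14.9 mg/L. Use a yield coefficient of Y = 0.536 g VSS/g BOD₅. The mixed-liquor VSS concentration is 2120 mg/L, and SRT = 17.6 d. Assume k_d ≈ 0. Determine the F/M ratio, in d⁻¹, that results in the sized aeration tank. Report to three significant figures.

Biomass mass balance (decay neglected): V·X = Y·Q·(S₀ − S)·θ_c, so V = 0.536 × 189 × (1820 − 14.9) × 17.6 / 2120 = 1518 m³.
F/M = applied load / biomass = Q·S₀/(V·X) = 189 × 1820 / (1518 × 2120) = 0.1069 d⁻¹.

F/M ≈ 0.107 d⁻¹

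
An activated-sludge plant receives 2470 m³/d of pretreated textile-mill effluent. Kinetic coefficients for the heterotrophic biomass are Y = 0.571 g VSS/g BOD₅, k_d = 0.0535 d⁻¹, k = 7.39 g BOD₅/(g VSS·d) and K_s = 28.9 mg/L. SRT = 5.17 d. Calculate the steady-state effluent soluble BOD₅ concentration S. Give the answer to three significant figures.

S ≈ 1.80 mg/L

For a completely mixed reactor with recycle the Lawrence–McCarty relation gives S = K_s·(1 + k_d·θ_c) / [θ_c·(Y·k − k_d) − 1] = 28.9 × (1 + 0.0535 × 5.17) / [5.17 × (0.571 × 7.39 − 0.0535) − 1] = 36.89 / 20.54 = 1.796 mg/L.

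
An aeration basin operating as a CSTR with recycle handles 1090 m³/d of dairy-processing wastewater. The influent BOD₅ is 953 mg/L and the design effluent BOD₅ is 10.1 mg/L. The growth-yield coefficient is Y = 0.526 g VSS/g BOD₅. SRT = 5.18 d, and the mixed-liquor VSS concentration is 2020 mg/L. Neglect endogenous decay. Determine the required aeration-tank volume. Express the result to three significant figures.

V·X = Y·Q·ΔS·θ_c gives V = 0.526 × 1090 × (953 − 10.1) × 5.18 / 2020 = 1386 m³.

V ≈ 1390 m³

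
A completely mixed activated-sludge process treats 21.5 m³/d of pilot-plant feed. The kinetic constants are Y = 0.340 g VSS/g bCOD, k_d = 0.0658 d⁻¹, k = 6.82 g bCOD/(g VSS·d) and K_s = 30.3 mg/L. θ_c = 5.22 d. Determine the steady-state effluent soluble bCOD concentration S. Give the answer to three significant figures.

S ≈ 3.78 mg/L

Effluent substrate depends only on kinetics and SRT: S = K_s(1 + k_d θ_c) / [θ_c(Yk − k_d) − 1] = 30.3 × (1 + 0.0658 × 5.22) / [5.22 × (0.340 × 6.82 − 0.0658) − 1] = 40.71 / 10.76 = 3.783 mg/L.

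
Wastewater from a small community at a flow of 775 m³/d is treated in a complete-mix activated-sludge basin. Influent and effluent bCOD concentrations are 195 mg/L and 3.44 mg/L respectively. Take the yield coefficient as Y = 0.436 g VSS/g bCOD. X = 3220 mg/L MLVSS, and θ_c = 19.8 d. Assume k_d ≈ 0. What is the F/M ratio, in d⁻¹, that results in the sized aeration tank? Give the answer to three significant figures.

Biomass mass balance (decay neglected): V·X = Y·Q·(S₀ − S)·θ_c, so V = 0.436 × 775 × (195 − 3.44) × 19.8 / 3220 = 398.0 m³.
Food-to-microorganism ratio F/M = Q S₀ / (V X) = 775 × 195 / (398.0 × 3220) = 0.1179 d⁻¹.

F/M ≈ 0.118 d⁻¹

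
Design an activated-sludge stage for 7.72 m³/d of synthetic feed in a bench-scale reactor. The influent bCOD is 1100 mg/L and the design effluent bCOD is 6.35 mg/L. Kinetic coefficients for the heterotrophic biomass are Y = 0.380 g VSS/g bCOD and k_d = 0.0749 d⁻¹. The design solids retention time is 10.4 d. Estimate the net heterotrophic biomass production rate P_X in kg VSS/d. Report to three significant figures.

Correct the yield for decay: Y_obs = Y/(1 + k_d θ_c) = 0.380 / (1 + 0.0749 × 10.4) = 0.380 / 1.779 = 0.2136.
Substrate removed = Q·(S₀ − S) = 7.72 m³/d × (1100 − 6.35) g/m³ = 8.44×10^3 g/d = 8.443 kg/d.
P_X = Y_obs · Q(S₀ − S) = 0.2136 × 8.443 = 1.803 kg VSS/d.

P_X ≈ 1.80 kg VSS/d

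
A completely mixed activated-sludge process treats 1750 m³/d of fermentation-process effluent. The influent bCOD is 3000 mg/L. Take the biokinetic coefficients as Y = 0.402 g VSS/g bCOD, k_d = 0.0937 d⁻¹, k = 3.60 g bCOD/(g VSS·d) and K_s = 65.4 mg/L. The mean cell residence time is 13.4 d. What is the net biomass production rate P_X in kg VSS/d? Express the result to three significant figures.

P_X ≈ 933 kg VSS/d

For a completely mixed reactor with recycle the Lawrence–McCarty relation gives S = K_s·(1 + k_d·θ_c) / [θ_c·(Y·k − k_d) − 1] = 65.4 × (1 + 0.0937 × 13.4) / [13.4 × (0.402 × 3.60 − 0.0937) − 1] = 147.5 / 17.14 = 8.608 mg/L.
Correct the yield for decay: Y_obs = Y/(1 + k_d θ_c) = 0.402 / (1 + 0.0937 × 13.4) = 0.402 / 2.256 = 0.1782.
Q·(S₀ − S) = 1750 × (3000 − 8.61) × 10⁻³ = 5235 kg/d removed.
Net biomass production P_X = Y_obs × Q·(S₀ − S) = 0.1782 × 5235 = 933.0 kg VSS/d.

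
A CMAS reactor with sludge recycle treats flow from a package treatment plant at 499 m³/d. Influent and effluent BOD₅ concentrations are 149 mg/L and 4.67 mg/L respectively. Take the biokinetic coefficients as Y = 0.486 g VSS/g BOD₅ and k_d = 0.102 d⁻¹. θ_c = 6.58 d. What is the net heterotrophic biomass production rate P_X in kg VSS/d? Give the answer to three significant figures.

Y_obs = Y / (1 + k_d θ_c) = 0.486 / (1 + 0.102 × 6.58) = 0.486 / 1.671 = 0.2908.
ΔS = 149 − 4.67 = 144.3 mg/L, so the substrate removal rate is 499 × 144.3/1000 = 72.02 kg BOD₅/d.
So the net sludge growth is P_X = 0.2908 × 72.02 = 20.94 kg VSS/d.

P_X ≈ 20.9 kg VSS/d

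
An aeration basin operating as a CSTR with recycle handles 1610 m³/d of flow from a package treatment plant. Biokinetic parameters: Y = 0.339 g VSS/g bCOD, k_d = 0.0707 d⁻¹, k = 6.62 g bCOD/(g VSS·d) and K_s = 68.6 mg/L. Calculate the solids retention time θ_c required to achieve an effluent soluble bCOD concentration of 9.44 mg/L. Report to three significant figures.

θ_c ≈ 4.98 d

At the target effluent, Y k S/(K_s+S) = 0.339×6.62×9.44/78.04 = 0.2715 d⁻¹.
1/θ_c = 0.2715 − 0.0707 = 0.2008 d⁻¹, so θ_c = 4.981 d.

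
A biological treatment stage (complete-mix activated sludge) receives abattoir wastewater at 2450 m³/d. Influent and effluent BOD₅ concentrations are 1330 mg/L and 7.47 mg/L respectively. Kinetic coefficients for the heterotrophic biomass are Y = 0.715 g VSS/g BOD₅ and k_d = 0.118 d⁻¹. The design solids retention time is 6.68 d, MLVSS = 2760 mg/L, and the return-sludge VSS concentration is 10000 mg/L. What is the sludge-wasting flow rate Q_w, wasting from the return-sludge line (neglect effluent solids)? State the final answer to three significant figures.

From the SRT design equation V = Y Q (S₀−S) θ_c / [X (1 + k_d θ_c)] = 0.715 × 2450 × (1330 − 7.47) × 6.68 / [2760 × (1 + 0.118 × 6.68)] = 1.55×10^7 / 4936 = 3136 m³.
θ_c = V·X/(Q_w·X_r) when wasting from the recycle, so Q_w = V·X/(θ_c·X_r) = 3136 × 2760 / (6.68 × 10000) = 129.6 m³/d.

Q_w ≈ 130 m³/d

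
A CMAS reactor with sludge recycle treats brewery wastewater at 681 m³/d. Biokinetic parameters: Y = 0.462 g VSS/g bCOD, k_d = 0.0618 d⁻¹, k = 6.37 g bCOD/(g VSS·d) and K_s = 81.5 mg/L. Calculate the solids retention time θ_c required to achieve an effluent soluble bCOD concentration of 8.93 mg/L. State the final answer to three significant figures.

θ_c ≈ 4.37 d

Specific growth rate at S = 8.93 mg/L: μ = YkS/(K_s+S) = 0.462·6.37·8.93/(81.5+8.93) = 0.2906 d⁻¹.
Then 1/θ_c = μ − k_d = 0.2906 − 0.0618 = 0.2288 d⁻¹, giving θ_c = 4.370 d.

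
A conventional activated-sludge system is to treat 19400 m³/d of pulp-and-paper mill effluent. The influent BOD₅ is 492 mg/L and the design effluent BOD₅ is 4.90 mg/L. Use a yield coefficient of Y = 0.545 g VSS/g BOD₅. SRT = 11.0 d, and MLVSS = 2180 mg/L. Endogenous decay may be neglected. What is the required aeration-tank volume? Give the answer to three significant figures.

With k_d = 0 the design equation reduces to V = Y Q (S₀−S) θ_c / X = 0.545 × 19400 × (492 − 4.90) × 11.0 / 2180 = 25987 m³.

V ≈ 26000 m³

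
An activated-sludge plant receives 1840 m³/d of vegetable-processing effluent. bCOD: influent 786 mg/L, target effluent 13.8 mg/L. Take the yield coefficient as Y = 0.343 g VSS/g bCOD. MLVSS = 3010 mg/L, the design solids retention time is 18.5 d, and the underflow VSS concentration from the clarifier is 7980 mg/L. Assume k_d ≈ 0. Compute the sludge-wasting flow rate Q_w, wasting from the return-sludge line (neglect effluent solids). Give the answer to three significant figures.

Q_w ≈ 61.1 m³/d

V·X = Y·Q·ΔS·θ_c gives V = 0.343 × 1840 × (786 − 13.8) × 18.5 / 3010 = 2995 m³.
θ_c = V·X/(Q_w·X_r) when wasting from the recycle, so Q_w = V·X/(θ_c·X_r) = 2995 × 3010 / (18.5 × 7980) = 61.07 m³/d.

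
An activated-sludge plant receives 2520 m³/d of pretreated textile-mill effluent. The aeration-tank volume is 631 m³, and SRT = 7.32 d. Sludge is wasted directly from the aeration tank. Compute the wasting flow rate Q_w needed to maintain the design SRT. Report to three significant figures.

Q_w ≈ 86.2 m³/d

Wasting from the aeration tank: Q_w = V / θ_c = 631.0 / 7.32 = 86.20 m³/d.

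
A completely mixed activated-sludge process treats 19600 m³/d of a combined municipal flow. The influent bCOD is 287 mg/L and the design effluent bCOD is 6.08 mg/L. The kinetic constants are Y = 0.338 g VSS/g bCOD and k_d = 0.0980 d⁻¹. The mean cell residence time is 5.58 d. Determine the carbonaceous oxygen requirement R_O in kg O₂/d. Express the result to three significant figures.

Y_obs = Y / (1 + k_d θ_c) = 0.338 / (1 + 0.0980 × 5.58) = 0.338 / 1.547 = 0.2185.
ΔS = 287 − 6.08 = 280.9 mg/L, so the substrate removal rate is 19600 × 280.9/1000 = 5506 kg bCOD/d.
Net sludge production P_X = 0.2185 × 5506 = 1203 kg VSS/d.
Carbonaceous O₂ demand = substrate oxidised − cell-mass equivalent = 5506 − 1.42 × 1203 = 3798 kg O₂/d.

R_O ≈ 3800 kg O₂/d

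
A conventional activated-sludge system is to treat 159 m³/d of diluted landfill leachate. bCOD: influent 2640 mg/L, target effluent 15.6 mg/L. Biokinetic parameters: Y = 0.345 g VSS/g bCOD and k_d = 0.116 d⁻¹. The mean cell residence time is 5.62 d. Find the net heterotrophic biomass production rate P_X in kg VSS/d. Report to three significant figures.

The observed yield is Y_obs = Y/(1 + k_d·θ_c) = 0.345 / (1 + 0.116 × 5.62) = 0.345 / 1.652 = 0.2088 g VSS per g bCOD removed.
Substrate removed = Q·(S₀ − S) = 159 m³/d × (2640 − 15.6) g/m³ = 4.17×10^5 g/d = 417.3 kg/d.
P_X = Y_obs · Q(S₀ − S) = 0.2088 × 417.3 = 87.15 kg VSS/d.

P_X ≈ 87.1 kg VSS/d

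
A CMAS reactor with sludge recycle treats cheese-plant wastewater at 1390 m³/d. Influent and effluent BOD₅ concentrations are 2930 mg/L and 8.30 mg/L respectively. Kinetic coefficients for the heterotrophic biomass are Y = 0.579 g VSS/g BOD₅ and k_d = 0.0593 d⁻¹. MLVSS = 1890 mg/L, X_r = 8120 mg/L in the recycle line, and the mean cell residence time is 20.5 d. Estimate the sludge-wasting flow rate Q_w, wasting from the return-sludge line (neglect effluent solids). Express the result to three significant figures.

Q_w ≈ 131 m³/d

From the SRT design equation V = Y Q (S₀−S) θ_c / [X (1 + k_d θ_c)] = 0.579 × 1390 × (2930 − 8.30) × 20.5 / [1890 × (1 + 0.0593 × 20.5)] = 4.82×10^7 / 4188 = 11511 m³.
θ_c = V·X/(Q_w·X_r) when wasting from the recycle, so Q_w = V·X/(θ_c·X_r) = 11511 × 1890 / (20.5 × 8120) = 130.7 m³/d.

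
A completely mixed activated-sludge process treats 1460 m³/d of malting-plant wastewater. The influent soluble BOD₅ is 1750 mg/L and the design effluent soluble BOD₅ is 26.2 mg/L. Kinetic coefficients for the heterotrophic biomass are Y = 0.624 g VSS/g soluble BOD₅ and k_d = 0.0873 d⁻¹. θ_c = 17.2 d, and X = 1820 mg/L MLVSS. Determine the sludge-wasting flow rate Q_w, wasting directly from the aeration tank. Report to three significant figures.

Rearranging the biomass balance for a CMAS with decay, V = Y·Q·ΔS·θ_c / [X·(1+k_d θ_c)] = 0.624 × 1460 × (1750 − 26.2) × 17.2 / [1820 × (1 + 0.0873 × 17.2)] = 2.7×10^7 / 4553 = 5933 m³.
Wasting from the aeration tank: Q_w = V / θ_c = 5933 / 17.2 = 344.9 m³/d.

Q_w ≈ 345 m³/d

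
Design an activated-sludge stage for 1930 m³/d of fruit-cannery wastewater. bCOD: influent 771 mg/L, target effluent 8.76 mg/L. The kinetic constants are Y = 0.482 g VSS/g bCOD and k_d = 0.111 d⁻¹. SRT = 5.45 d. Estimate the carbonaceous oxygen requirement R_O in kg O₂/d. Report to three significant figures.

Correct the yield for decay: Y_obs = Y/(1 + k_d θ_c) = 0.482 / (1 + 0.111 × 5.45) = 0.482 / 1.605 = 0.3003.
ΔS = 771 − 8.76 = 762.2 mg/L, so the substrate removal rate is 1930 × 762.2/1000 = 1471 kg bCOD/d.
Biomass synthesised: P_X = Y_obs × 1471 = 441.8 kg VSS/d.
Carbonaceous O₂ demand = substrate oxidised − cell-mass equivalent = 1471 − 1.42 × 441.8 = 843.8 kg O₂/d.

R_O ≈ 844 kg O₂/d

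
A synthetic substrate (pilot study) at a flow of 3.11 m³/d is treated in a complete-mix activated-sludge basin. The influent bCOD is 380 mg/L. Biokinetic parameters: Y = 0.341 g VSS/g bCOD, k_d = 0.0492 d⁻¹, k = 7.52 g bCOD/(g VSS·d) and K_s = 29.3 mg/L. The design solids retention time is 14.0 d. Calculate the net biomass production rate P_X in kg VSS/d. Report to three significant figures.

For a completely mixed reactor with recycle the Lawrence–McCarty relation gives S = K_s·(1 + k_d·θ_c) / [θ_c·(Y·k − k_d) − 1] = 29.3 × (1 + 0.0492 × 14.0) / [14.0 × (0.341 × 7.52 − 0.0492) − 1] = 49.48 / 34.21 = 1.446 mg/L.
Correct the yield for decay: Y_obs = Y/(1 + k_d θ_c) = 0.341 / (1 + 0.0492 × 14.0) = 0.341 / 1.689 = 0.2019.
Mass of bCOD removed per day: Q(S₀ − S) = 3.11 × 378.6 g/m³ = 1.177 kg/d.
So the net sludge growth is P_X = 0.2019 × 1.177 = 0.2377 kg VSS/d.

P_X ≈ 0.238 kg VSS/d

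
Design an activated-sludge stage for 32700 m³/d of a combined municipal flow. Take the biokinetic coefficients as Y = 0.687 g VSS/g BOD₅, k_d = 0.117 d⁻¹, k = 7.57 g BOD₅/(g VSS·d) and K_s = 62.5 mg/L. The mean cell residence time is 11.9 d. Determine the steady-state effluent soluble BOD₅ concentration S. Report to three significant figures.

S ≈ 2.51 mg/L

From the Monod/SRT balance for a CMAS, S = K_s·(1+k_d θ_c)/[θ_c·(Y k − k_d) − 1] = 62.5 × (1 + 0.117 × 11.9) / [11.9 × (0.687 × 7.57 − 0.117) − 1] = 149.5 / 59.49 = 2.513 mg/L.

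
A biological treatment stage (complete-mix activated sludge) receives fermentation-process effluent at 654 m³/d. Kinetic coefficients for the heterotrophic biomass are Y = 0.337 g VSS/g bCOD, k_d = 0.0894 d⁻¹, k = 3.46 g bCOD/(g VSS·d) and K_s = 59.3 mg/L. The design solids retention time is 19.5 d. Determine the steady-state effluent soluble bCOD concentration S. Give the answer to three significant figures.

For a completely mixed reactor with recycle the Lawrence–McCarty relation gives S = K_s·(1 + k_d·θ_c) / [θ_c·(Y·k − k_d) − 1] = 59.3 × (1 + 0.0894 × 19.5) / [19.5 × (0.337 × 3.46 − 0.0894) − 1] = 162.7 / 19.99 = 8.136 mg/L.

S ≈ 8.14 mg/L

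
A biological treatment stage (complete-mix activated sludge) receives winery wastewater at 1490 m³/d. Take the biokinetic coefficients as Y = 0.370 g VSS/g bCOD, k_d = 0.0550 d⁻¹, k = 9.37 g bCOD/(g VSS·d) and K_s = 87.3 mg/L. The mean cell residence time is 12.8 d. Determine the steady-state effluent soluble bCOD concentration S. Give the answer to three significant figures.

S ≈ 3.49 mg/L

From the Monod/SRT balance for a CMAS, S = K_s·(1+k_d θ_c)/[θ_c·(Y k − k_d) − 1] = 87.3 × (1 + 0.0550 × 12.8) / [12.8 × (0.370 × 9.37 − 0.0550) − 1] = 148.8 / 42.67 = 3.486 mg/L.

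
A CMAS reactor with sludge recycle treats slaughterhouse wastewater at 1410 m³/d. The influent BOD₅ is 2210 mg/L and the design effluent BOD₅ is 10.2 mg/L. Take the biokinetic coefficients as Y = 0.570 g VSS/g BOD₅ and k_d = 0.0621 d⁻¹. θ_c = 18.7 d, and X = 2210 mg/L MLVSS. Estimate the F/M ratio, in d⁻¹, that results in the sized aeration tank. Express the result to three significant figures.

F/M ≈ 0.204 d⁻¹

From the SRT design equation V = Y Q (S₀−S) θ_c / [X (1 + k_d θ_c)] = 0.570 × 1410 × (2210 − 10.2) × 18.7 / [2210 × (1 + 0.0621 × 18.7)] = 3.31×10^7 / 4776 = 6922 m³.
F/M = applied load / biomass = Q·S₀/(V·X) = 1410 × 2210 / (6922 × 2210) = 0.2037 d⁻¹.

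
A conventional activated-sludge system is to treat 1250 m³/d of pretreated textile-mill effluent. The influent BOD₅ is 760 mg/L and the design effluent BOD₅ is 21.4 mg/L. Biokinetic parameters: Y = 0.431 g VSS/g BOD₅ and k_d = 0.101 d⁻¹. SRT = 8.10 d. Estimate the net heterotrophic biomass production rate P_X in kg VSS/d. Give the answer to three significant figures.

Y_obs = Y / (1 + k_d θ_c) = 0.431 / (1 + 0.101 × 8.10) = 0.431 / 1.818 = 0.2371.
ΔS = 760 − 21.4 = 738.6 mg/L, so the substrate removal rate is 1250 × 738.6/1000 = 923.2 kg BOD₅/d.
Net biomass production P_X = Y_obs × Q·(S₀ − S) = 0.2371 × 923.2 = 218.9 kg VSS/d.

P_X ≈ 219 kg VSS/d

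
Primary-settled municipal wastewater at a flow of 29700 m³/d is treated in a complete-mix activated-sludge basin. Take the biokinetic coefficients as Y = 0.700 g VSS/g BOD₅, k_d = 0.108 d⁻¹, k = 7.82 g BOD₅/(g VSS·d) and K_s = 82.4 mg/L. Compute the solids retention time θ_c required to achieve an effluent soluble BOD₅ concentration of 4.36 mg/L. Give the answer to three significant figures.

θ_c ≈ 5.98 d

Specific growth rate at S = 4.36 mg/L: μ = YkS/(K_s+S) = 0.700·7.82·4.36/(82.4+4.36) = 0.2751 d⁻¹.
1/θ_c = 0.2751 − 0.108 = 0.1671 d⁻¹, so θ_c = 5.985 d.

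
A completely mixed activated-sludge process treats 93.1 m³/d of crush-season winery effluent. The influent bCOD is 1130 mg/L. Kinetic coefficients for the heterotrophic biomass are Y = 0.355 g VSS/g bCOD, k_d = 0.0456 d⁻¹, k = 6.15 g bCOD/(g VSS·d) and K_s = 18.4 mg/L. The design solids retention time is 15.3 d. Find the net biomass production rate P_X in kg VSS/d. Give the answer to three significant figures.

From the Monod/SRT balance for a CMAS, S = K_s·(1+k_d θ_c)/[θ_c·(Y k − k_d) − 1] = 18.4 × (1 + 0.0456 × 15.3) / [15.3 × (0.355 × 6.15 − 0.0456) − 1] = 31.24 / 31.71 = 0.9852 mg/L.
Observed yield with endogenous decay: Y_obs = Y / (1 + k_d·θ_c) = 0.355 / (1 + 0.0456 × 15.3) = 0.355 / 1.698 = 0.2091 g VSS/g bCOD.
Substrate removed = Q·(S₀ − S) = 93.1 m³/d × (1130 − 0.985) g/m³ = 1.05×10^5 g/d = 105.1 kg/d.
So the net sludge growth is P_X = 0.2091 × 105.1 = 21.98 kg VSS/d.

P_X ≈ 22.0 kg VSS/d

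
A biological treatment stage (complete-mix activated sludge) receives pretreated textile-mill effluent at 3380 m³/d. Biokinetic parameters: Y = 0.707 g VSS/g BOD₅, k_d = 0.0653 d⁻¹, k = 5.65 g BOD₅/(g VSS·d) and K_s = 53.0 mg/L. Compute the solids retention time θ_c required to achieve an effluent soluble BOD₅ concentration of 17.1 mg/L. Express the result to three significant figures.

θ_c ≈ 1.10 d

From 1/θ_c = Y·k·S/(K_s + S) − k_d: Y·k·S/(K_s+S) = 0.707 × 5.65 × 17.1 / (53.0 + 17.1) = 0.9744 d⁻¹.
1/θ_c = 0.9744 − 0.0653 = 0.9091 d⁻¹, so θ_c = 1.100 d.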